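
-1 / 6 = -0.17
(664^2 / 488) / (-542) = -27556 / 16531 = -1.67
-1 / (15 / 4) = -4 / 15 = -0.27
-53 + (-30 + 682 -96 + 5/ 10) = 1007/ 2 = 503.50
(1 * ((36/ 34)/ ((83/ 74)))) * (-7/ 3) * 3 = -9324/ 1411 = -6.61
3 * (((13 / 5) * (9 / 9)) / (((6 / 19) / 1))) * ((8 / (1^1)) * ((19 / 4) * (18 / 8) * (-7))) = -295659 / 20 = -14782.95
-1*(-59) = 59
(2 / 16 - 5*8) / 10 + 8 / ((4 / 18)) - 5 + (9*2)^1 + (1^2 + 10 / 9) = 33929 / 720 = 47.12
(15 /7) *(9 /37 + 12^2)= 80055 /259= 309.09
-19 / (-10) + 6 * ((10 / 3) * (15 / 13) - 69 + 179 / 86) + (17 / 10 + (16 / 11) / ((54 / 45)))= -34461079 / 92235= -373.62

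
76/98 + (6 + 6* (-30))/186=-243/1519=-0.16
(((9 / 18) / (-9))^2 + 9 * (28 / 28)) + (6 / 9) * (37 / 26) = 9.95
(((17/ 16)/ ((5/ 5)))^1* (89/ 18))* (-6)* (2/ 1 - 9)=10591/ 48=220.65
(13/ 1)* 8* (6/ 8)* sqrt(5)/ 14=39* sqrt(5)/ 7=12.46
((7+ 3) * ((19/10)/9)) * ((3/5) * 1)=19/15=1.27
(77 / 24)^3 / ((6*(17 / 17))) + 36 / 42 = 3693395 / 580608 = 6.36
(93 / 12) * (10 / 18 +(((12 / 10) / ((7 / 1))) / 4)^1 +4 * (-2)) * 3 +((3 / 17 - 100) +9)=-3754361 / 14280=-262.91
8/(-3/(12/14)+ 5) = 16/3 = 5.33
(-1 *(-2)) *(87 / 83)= 174 / 83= 2.10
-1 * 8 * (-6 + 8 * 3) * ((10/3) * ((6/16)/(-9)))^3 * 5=625/324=1.93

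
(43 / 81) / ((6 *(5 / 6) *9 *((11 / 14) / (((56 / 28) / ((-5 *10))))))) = -602 / 1002375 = -0.00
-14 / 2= -7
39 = 39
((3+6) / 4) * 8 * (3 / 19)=54 / 19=2.84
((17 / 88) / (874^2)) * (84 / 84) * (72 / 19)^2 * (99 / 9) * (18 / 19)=0.00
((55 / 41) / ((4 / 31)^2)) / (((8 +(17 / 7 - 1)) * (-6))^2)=235445 / 9351936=0.03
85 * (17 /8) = 1445 /8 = 180.62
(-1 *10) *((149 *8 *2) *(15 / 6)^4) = -931250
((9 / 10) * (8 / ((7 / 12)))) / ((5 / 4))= 1728 / 175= 9.87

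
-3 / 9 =-1 / 3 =-0.33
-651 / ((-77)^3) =0.00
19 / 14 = 1.36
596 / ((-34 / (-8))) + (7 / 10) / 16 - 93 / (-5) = 432151 / 2720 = 158.88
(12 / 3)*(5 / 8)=5 / 2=2.50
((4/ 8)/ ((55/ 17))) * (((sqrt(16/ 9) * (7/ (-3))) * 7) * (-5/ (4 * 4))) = 833/ 792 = 1.05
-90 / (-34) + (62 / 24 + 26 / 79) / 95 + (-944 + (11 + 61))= -1330949803 / 1531020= -869.32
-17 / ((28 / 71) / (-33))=39831 / 28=1422.54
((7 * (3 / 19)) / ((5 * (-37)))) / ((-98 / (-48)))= -72 / 24605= -0.00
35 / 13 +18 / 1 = 20.69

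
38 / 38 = 1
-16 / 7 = -2.29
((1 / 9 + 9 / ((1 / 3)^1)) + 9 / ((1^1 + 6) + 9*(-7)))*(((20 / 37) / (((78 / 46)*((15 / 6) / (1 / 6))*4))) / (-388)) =-312409 / 846544608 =-0.00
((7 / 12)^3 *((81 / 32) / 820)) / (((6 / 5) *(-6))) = -343 / 4030464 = -0.00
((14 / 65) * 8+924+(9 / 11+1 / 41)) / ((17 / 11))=599.54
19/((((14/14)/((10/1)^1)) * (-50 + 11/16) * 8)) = -380/789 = -0.48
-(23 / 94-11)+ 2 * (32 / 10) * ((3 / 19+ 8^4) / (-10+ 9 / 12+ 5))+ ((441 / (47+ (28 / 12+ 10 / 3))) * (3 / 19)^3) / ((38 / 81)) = -1013031933266683 / 164519836820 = -6157.51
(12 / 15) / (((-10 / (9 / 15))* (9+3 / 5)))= -1 / 200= -0.00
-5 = -5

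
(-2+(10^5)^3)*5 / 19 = 4999999999999990 / 19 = 263157894736841.58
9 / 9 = 1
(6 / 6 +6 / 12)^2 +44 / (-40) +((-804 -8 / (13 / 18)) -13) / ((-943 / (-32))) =-6607643 / 245180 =-26.95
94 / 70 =47 / 35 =1.34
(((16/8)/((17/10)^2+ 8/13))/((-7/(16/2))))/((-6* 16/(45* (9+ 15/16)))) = 258375/85064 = 3.04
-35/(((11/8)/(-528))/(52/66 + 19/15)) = 303744/11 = 27613.09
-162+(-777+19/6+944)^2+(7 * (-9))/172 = 11143405/387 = 28794.33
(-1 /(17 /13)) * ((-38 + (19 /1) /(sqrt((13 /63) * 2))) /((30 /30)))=494 /17 - 57 * sqrt(182) /34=6.44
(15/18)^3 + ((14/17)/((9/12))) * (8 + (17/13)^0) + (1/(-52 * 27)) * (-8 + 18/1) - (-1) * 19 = 468671/15912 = 29.45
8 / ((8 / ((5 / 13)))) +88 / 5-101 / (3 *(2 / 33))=-69877 / 130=-537.52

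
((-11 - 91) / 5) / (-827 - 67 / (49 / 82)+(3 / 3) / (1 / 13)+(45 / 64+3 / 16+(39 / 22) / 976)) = 0.02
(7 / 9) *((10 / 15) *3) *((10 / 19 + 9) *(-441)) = -124166 / 19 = -6535.05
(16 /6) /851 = 8 /2553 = 0.00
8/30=4/15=0.27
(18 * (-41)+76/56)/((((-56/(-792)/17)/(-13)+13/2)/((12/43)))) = -2707657524/85608313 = -31.63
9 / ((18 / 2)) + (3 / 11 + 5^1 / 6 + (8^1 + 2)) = 799 / 66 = 12.11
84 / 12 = 7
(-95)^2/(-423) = -9025/423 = -21.34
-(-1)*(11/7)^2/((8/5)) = 605/392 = 1.54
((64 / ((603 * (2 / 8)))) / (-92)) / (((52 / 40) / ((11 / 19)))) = -7040 / 3425643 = -0.00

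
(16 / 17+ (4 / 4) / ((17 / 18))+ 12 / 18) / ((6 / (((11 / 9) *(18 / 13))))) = 88 / 117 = 0.75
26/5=5.20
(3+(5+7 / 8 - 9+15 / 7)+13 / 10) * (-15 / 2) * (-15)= 41805 / 112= 373.26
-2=-2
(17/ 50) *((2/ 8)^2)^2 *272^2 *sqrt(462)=4913 *sqrt(462)/ 50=2112.02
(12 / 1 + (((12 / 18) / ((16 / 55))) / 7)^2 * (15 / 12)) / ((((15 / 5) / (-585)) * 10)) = -17808401 / 75264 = -236.61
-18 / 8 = -9 / 4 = -2.25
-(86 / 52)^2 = -1849 / 676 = -2.74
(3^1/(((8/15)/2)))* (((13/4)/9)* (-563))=-36595/16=-2287.19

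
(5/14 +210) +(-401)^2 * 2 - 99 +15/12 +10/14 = 9008029/28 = 321715.32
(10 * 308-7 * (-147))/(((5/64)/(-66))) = -17356416/5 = -3471283.20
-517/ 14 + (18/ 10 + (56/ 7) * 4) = -219/ 70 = -3.13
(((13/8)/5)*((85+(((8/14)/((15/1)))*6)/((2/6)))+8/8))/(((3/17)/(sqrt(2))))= 335257*sqrt(2)/2100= 225.77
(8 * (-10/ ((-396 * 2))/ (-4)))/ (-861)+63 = 10740119/ 170478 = 63.00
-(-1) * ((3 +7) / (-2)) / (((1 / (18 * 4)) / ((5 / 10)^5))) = -45 / 4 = -11.25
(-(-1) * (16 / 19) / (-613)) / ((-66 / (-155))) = -1240 / 384351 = -0.00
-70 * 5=-350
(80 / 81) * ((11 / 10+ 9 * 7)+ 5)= 5528 / 81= 68.25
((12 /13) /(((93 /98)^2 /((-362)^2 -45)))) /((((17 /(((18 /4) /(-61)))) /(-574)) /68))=17331783919296 /762073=22742944.47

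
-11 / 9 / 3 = -11 / 27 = -0.41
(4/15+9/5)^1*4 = 124/15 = 8.27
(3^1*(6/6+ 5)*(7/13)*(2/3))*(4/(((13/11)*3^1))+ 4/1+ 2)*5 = 38920/169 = 230.30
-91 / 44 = -2.07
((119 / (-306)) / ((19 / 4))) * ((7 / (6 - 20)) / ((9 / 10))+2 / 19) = 1078 / 29241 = 0.04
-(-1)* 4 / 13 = 4 / 13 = 0.31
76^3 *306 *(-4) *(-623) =334742026752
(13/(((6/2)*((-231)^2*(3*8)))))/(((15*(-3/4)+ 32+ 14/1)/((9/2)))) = 13/29668716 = 0.00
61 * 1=61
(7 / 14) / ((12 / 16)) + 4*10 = 122 / 3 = 40.67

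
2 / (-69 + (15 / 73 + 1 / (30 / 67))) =-4380 / 145769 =-0.03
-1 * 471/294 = -157/98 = -1.60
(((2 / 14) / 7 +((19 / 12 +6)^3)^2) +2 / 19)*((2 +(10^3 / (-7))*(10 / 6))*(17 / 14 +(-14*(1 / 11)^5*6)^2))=-30415651116541497204405030959 / 557863237195084541952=-54521698.31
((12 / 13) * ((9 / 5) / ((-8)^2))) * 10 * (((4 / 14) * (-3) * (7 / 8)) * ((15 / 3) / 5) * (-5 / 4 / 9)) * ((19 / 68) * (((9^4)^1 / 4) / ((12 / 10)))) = 9349425 / 905216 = 10.33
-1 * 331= -331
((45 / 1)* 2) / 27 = 10 / 3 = 3.33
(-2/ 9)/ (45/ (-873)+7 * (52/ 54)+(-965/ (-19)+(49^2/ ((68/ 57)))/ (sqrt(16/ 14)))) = 1169984728237056/ 324343538717604492631 - 10241689594396176 * sqrt(14)/ 324343538717604492631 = -0.00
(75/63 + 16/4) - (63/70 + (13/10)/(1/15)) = -1597/105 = -15.21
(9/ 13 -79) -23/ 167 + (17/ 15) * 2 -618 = -22605931/ 32565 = -694.18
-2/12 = -1/6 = -0.17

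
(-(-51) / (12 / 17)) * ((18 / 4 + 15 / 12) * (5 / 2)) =33235 / 32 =1038.59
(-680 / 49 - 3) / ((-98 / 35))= 4135 / 686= 6.03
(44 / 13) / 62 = 22 / 403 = 0.05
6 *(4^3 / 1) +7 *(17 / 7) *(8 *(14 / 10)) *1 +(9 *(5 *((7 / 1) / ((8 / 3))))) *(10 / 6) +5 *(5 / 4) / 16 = 246933 / 320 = 771.67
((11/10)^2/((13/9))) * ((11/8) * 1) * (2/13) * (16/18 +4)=14641/16900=0.87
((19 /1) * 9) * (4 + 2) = 1026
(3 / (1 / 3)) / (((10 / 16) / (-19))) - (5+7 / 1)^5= -1245528 / 5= -249105.60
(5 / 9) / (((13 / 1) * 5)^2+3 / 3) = 5 / 38034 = 0.00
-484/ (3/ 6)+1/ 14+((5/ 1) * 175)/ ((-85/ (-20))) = -181367/ 238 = -762.05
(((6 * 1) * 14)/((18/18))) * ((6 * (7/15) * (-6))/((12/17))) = -9996/5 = -1999.20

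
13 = 13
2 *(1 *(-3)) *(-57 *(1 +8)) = 3078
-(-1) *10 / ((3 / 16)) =160 / 3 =53.33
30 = 30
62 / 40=31 / 20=1.55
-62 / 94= -31 / 47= -0.66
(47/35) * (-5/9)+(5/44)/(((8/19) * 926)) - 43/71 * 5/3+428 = 621457900519/1457983296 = 426.24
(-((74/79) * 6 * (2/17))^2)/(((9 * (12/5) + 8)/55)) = -1465200/1803649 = -0.81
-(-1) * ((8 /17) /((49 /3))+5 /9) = 4381 /7497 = 0.58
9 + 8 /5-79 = -342 /5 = -68.40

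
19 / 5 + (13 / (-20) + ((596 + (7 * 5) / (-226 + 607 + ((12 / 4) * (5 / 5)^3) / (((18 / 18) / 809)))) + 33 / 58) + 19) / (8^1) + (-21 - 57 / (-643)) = 25030577071 / 418886208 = 59.76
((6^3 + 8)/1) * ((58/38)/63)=5.43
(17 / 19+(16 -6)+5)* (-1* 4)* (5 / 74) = -3020 / 703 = -4.30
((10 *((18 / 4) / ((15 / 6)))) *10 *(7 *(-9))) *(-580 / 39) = 2192400 / 13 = 168646.15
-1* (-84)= 84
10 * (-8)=-80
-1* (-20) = 20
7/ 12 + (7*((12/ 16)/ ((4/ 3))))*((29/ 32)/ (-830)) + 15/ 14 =14728993/ 8924160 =1.65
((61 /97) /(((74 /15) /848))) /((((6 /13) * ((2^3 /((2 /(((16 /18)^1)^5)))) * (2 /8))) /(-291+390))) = 1228476358395 /29401088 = 41783.36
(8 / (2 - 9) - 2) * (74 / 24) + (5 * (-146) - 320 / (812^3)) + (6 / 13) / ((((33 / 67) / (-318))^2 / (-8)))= -121576771265914345 / 78952900026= -1539864.54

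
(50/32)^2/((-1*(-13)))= 625/3328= 0.19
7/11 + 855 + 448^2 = 2217156/11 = 201559.64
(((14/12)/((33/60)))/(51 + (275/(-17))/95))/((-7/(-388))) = 626620/270897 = 2.31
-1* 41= -41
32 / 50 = 16 / 25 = 0.64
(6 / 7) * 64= 384 / 7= 54.86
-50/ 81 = -0.62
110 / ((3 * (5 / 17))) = 374 / 3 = 124.67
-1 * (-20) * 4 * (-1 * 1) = -80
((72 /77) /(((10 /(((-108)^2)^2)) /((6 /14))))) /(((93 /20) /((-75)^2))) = 110199605760000 /16709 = 6595224475.43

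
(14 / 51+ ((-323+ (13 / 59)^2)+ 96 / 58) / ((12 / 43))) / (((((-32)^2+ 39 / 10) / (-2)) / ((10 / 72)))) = 0.31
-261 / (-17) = 261 / 17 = 15.35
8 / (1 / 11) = 88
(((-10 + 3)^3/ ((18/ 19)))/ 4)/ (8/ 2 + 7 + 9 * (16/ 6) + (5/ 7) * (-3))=-45619/ 16560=-2.75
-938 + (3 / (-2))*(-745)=359 / 2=179.50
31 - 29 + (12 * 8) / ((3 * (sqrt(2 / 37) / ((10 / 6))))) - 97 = -95 + 80 * sqrt(74) / 3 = 134.40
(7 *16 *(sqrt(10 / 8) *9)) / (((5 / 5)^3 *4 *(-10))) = -28.17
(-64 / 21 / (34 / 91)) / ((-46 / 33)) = 2288 / 391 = 5.85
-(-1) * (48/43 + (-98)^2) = 413020/43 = 9605.12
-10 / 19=-0.53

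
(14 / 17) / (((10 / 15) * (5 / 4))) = 84 / 85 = 0.99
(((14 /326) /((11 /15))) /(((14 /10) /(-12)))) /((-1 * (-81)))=-100 /16137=-0.01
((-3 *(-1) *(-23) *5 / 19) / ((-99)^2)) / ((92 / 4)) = -5 / 62073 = -0.00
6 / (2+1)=2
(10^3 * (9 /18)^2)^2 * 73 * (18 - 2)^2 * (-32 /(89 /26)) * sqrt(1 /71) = -971776000000 * sqrt(71) /6319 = -1295826890.64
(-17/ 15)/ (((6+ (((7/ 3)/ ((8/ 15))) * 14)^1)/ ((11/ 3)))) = -748/ 12105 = -0.06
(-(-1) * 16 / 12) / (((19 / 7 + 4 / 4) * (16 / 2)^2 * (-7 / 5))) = -5 / 1248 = -0.00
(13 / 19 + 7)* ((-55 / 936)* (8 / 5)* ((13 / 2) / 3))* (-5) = 7.83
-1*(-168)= 168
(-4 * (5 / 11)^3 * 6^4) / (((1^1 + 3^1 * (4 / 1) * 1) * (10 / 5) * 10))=-32400 / 17303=-1.87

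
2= 2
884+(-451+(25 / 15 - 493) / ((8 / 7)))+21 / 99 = 145 / 44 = 3.30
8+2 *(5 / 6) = 29 / 3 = 9.67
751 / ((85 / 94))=70594 / 85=830.52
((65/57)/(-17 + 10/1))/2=-65/798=-0.08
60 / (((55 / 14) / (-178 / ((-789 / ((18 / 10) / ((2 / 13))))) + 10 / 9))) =2485784 / 43395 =57.28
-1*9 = -9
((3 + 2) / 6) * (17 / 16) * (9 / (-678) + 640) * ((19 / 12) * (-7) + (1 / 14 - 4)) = -15502916845 / 1822464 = -8506.57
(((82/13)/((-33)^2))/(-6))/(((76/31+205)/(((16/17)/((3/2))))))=-40672/13929681051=-0.00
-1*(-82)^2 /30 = -3362 /15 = -224.13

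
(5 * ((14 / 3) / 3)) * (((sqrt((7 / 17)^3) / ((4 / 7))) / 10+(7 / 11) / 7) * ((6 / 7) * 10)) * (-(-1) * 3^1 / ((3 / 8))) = 1960 * sqrt(119) / 867+1600 / 33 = 73.15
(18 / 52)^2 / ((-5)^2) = 81 / 16900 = 0.00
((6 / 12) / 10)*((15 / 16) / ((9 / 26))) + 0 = 13 / 96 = 0.14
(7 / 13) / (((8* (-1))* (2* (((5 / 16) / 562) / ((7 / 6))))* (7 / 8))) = -15736 / 195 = -80.70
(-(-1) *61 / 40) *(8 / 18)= 61 / 90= 0.68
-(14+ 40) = -54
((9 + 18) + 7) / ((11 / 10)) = 340 / 11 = 30.91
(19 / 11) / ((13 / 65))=8.64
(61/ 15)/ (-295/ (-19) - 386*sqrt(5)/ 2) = -4250053*sqrt(5)/ 1007211300 - 68381/ 201442260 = -0.01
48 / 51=16 / 17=0.94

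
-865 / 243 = -3.56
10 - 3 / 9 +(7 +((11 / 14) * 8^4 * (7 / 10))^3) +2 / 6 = 1429150369869 / 125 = 11433202958.95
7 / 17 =0.41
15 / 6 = 5 / 2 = 2.50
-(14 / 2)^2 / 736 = -49 / 736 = -0.07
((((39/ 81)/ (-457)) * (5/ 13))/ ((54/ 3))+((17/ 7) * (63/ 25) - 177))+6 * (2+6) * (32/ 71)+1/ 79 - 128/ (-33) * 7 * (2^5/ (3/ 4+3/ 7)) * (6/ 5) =2771367374617469/ 3768454606950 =735.41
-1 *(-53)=53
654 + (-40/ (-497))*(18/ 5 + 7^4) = 421222/ 497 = 847.53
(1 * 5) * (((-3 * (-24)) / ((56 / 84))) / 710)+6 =480 / 71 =6.76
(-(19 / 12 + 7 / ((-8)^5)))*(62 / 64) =-4824437 / 3145728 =-1.53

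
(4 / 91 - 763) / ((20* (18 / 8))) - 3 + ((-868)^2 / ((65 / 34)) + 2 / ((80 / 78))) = 2151680639 / 5460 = 394080.70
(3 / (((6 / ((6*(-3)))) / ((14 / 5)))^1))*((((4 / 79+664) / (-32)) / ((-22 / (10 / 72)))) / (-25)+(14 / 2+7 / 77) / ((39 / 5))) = -3166919 / 139040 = -22.78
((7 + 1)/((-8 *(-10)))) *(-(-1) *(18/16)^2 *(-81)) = -6561/640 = -10.25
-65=-65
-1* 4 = -4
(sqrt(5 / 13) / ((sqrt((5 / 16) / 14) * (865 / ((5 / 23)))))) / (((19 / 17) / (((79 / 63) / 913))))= 5372 * sqrt(182) / 56530420947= 0.00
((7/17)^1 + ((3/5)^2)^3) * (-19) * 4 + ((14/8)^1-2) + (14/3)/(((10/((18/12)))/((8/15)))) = -34.72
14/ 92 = 7/ 46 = 0.15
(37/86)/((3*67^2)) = 37/1158162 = 0.00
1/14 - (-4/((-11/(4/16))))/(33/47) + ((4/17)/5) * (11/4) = 0.07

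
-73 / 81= -0.90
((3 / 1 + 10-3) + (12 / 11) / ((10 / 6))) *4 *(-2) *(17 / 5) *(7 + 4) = -79696 / 25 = -3187.84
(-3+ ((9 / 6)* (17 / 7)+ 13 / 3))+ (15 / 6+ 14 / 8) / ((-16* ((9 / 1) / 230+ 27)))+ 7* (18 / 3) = 65426779 / 1393056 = 46.97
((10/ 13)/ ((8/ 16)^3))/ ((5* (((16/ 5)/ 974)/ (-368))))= -1792160/ 13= -137858.46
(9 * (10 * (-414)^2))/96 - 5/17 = 10926475/68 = 160683.46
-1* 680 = -680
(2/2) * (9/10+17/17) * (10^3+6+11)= 19323/10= 1932.30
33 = 33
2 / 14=1 / 7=0.14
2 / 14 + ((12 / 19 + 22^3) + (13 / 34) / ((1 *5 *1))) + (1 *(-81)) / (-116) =13965605807 / 1311380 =10649.55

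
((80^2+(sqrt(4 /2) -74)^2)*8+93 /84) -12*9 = 2657679 /28 -1184*sqrt(2) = 93242.68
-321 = -321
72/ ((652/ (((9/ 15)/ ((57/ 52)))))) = 0.06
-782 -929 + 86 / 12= -10223 / 6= -1703.83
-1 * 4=-4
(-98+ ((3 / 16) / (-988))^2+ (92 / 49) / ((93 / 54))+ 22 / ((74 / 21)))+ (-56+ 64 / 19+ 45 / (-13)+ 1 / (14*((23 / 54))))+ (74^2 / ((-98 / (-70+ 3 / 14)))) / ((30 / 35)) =4266665886194534447 / 969086275842048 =4402.77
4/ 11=0.36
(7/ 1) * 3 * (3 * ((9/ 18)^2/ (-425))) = -63/ 1700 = -0.04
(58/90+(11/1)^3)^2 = 3590885776/2025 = 1773276.93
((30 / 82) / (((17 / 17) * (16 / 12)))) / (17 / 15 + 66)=675 / 165148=0.00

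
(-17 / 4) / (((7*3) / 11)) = -187 / 84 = -2.23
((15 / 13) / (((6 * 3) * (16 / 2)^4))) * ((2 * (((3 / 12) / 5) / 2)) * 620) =155 / 319488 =0.00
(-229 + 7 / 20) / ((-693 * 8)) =4573 / 110880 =0.04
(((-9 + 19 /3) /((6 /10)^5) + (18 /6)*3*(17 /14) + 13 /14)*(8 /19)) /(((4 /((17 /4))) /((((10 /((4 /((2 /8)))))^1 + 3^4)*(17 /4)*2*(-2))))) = 21606775481 /1551312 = 13928.07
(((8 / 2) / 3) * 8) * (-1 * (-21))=224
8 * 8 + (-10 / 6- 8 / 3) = 179 / 3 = 59.67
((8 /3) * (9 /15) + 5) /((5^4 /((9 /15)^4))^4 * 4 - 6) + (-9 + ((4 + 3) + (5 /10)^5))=-14668330550193723213273717 /7450580596923807462573920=-1.97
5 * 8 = 40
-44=-44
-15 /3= -5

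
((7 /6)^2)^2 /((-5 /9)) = -2401 /720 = -3.33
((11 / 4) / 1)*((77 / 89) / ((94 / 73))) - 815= -27211329 / 33464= -813.15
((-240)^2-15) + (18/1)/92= 2648919/46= 57585.20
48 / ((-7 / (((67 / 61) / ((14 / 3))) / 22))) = -2412 / 32879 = -0.07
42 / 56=3 / 4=0.75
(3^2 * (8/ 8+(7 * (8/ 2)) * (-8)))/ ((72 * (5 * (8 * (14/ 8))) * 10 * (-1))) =223/ 5600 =0.04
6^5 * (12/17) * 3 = 279936/17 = 16466.82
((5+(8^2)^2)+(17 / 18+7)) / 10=410.89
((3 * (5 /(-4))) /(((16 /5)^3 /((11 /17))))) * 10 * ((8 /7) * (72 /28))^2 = -8353125 /1306144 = -6.40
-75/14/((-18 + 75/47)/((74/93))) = 43475/167307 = 0.26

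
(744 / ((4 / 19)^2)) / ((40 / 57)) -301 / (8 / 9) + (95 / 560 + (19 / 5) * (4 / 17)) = 56128019 / 2380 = 23583.20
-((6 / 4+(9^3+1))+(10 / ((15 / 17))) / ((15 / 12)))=-22217 / 30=-740.57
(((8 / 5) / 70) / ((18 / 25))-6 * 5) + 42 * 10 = 24572 / 63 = 390.03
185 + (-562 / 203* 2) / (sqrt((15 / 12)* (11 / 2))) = 185 - 2248* sqrt(110) / 11165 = 182.89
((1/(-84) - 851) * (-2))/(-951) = -71485/39942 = -1.79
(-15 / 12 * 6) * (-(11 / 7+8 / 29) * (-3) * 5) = -84375 / 406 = -207.82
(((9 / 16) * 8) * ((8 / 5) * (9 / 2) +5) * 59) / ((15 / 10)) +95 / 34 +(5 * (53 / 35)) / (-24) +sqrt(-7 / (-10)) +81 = sqrt(70) / 10 +32028307 / 14280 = 2243.72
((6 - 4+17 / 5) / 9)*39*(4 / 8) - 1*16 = -43 / 10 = -4.30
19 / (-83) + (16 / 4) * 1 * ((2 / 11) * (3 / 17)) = -1561 / 15521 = -0.10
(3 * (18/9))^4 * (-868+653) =-278640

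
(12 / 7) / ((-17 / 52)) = -624 / 119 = -5.24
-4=-4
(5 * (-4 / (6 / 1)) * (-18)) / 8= 15 / 2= 7.50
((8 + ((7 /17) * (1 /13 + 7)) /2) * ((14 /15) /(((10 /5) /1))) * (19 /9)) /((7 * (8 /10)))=19855 /11934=1.66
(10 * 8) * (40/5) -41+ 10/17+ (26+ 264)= 15123/17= 889.59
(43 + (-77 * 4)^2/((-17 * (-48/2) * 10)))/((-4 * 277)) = -8447/141270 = -0.06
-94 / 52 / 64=-47 / 1664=-0.03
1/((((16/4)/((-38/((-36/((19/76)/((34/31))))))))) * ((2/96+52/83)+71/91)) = 4448717/105580812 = 0.04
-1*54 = -54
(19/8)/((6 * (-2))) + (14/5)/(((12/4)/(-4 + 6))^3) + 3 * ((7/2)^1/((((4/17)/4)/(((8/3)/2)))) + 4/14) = 7242143/30240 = 239.49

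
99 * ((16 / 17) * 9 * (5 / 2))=35640 / 17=2096.47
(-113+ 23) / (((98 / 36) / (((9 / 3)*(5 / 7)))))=-24300 / 343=-70.85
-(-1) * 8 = 8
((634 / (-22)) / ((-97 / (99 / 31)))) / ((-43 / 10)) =-28530 / 129301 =-0.22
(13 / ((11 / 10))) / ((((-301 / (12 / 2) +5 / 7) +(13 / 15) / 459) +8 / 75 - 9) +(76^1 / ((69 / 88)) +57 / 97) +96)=139779958500 / 1598743735963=0.09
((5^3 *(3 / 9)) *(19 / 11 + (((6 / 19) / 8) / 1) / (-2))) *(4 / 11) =356875 / 13794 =25.87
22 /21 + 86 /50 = 1453 /525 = 2.77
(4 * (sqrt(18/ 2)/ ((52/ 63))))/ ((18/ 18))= 189/ 13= 14.54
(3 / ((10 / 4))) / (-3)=-2 / 5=-0.40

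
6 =6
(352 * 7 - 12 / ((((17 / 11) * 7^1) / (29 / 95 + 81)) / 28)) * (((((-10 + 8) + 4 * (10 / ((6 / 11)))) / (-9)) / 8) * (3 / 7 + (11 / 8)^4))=7592067835 / 31256064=242.90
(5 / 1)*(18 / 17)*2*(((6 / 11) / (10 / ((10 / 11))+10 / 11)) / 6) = 180 / 2227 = 0.08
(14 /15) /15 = 14 /225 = 0.06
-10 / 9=-1.11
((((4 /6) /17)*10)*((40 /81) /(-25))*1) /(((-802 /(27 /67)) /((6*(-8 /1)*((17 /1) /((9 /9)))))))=-256 /80601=-0.00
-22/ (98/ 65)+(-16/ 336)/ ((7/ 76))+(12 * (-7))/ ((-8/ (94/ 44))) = 47365/ 6468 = 7.32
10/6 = 5/3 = 1.67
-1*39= -39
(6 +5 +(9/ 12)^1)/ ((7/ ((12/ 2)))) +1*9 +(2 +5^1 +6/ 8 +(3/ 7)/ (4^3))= 1717/ 64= 26.83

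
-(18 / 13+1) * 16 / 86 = -248 / 559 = -0.44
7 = 7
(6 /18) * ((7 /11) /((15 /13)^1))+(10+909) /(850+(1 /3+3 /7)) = 11178811 /8843670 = 1.26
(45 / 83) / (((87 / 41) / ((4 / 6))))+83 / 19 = 207571 / 45733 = 4.54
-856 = -856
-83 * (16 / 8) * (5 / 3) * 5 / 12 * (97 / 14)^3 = -1893796475 / 49392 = -38342.17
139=139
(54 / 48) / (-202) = -9 / 1616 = -0.01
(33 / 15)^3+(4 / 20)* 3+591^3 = 25803135281 / 125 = 206425082.25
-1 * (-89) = 89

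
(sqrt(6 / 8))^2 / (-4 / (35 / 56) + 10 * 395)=0.00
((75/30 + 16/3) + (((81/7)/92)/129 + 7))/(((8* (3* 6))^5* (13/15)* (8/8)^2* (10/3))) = 1232375/14860002300788736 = 0.00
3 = 3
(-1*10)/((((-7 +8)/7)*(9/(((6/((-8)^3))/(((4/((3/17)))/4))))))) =35/2176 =0.02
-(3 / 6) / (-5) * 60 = 6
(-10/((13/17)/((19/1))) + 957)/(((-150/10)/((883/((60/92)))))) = -187066199/2925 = -63954.26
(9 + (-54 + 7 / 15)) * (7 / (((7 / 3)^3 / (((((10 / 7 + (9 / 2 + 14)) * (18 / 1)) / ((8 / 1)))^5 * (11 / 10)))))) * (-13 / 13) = 1650384853836095818683 / 337323212800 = 4892592004.38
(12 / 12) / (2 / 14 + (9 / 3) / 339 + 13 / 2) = 1582 / 10523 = 0.15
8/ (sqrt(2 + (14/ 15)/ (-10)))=40 *sqrt(429)/ 143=5.79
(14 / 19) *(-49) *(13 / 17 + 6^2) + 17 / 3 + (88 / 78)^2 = -648719485 / 491283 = -1320.46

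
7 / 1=7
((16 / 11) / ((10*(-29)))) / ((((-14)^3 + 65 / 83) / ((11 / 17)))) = 664 / 561248455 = 0.00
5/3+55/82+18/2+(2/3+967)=979.00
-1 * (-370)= 370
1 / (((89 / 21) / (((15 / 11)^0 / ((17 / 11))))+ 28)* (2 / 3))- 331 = -5282729 / 15962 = -330.96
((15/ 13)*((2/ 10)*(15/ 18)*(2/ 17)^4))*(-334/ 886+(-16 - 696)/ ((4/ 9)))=-28394120/ 480997439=-0.06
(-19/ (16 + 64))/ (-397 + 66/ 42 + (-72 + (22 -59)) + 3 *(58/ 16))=133/ 276390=0.00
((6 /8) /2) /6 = 1 /16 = 0.06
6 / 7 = 0.86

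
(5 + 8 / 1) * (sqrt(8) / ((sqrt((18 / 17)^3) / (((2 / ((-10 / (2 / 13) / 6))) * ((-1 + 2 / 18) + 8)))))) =-4352 * sqrt(17) / 405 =-44.31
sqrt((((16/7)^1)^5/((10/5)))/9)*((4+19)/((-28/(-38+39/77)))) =8499328*sqrt(14)/554631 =57.34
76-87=-11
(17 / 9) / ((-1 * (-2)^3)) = 17 / 72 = 0.24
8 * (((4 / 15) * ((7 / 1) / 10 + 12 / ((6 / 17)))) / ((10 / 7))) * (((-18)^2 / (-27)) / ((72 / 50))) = -19432 / 45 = -431.82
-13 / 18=-0.72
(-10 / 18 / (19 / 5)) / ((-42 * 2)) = 25 / 14364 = 0.00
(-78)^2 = 6084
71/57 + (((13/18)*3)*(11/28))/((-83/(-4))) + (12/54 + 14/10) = 2889979/993510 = 2.91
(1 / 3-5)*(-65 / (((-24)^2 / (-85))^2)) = 3287375 / 497664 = 6.61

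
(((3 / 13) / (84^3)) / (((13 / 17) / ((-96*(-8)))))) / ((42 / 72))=272 / 405769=0.00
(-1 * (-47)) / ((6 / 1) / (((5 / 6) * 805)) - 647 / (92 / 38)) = -378350 / 2151203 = -0.18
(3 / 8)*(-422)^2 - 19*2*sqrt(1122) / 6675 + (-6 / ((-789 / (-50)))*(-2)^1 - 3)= 35125891 / 526 - 38*sqrt(1122) / 6675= 66779.07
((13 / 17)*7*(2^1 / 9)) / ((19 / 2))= 364 / 2907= 0.13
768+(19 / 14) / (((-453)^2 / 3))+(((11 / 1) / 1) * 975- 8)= 10998518389 / 957642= 11485.00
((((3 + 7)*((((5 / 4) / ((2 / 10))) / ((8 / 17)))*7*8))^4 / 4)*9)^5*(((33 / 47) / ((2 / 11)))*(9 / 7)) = 7751810182595274318030278935555566699029269202525678494897221071369131095707416534423828125 / 100931731456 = 76802508693458654283984610000000000000000000000000000000000000000000000000000000.00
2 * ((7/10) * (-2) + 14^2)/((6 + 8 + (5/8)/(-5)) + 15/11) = 171248/6705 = 25.54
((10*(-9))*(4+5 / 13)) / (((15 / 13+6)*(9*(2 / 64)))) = -6080 / 31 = -196.13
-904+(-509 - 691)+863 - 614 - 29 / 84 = -155849 / 84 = -1855.35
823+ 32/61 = 50235/61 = 823.52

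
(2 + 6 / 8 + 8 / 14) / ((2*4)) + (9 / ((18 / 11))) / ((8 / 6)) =1017 / 224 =4.54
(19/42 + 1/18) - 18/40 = 73/1260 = 0.06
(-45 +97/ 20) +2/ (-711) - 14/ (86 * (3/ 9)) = -24850459/ 611460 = -40.64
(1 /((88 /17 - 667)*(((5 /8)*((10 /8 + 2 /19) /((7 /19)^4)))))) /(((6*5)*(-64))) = 40817 /2384571818100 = 0.00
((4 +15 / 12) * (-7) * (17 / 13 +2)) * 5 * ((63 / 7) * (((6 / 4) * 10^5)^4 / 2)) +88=-18000035156249999999998856 / 13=-1384618088942307692307604.00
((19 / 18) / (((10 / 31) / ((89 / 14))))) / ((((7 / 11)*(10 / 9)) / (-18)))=-5189679 / 9800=-529.56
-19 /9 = -2.11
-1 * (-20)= 20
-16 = -16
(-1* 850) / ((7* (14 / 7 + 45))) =-850 / 329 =-2.58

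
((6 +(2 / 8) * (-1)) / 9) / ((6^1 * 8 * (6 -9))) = -0.00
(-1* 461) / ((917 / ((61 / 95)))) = -28121 / 87115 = -0.32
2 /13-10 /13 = -8 /13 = -0.62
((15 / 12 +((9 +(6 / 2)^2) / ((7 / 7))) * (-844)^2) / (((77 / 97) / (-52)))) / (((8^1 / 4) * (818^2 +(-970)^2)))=-4974955109 / 19072592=-260.84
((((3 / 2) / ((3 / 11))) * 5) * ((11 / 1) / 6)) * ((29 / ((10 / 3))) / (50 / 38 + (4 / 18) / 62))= 18601209 / 55952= 332.45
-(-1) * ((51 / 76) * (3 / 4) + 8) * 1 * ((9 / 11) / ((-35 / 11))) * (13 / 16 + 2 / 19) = -1298187 / 646912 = -2.01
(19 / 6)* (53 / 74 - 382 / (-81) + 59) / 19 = 386207 / 35964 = 10.74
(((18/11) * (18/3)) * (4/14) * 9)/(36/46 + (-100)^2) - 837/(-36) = 823668873/35422772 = 23.25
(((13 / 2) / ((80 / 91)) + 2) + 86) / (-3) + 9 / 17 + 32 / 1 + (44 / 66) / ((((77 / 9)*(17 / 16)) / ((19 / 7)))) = 4092811 / 4398240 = 0.93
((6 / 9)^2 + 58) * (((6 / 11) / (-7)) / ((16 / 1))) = -263 / 924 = -0.28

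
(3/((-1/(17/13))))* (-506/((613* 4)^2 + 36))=12903/39080210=0.00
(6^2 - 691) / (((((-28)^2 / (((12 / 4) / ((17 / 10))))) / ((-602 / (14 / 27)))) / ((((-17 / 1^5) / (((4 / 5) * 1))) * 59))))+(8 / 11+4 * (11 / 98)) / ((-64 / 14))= -37015151563 / 17248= -2146054.71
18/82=9/41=0.22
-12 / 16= -3 / 4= -0.75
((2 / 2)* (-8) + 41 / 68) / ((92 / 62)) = -15593 / 3128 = -4.98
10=10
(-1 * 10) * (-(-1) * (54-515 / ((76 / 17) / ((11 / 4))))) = 399445 / 152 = 2627.93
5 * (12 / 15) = 4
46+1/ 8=369/ 8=46.12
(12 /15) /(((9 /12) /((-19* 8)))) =-2432 /15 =-162.13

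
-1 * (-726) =726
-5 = -5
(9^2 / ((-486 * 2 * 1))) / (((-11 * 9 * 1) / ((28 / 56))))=1 / 2376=0.00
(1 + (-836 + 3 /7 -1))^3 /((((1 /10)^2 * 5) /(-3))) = 12005938502940 /343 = 35002736160.17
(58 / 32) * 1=29 / 16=1.81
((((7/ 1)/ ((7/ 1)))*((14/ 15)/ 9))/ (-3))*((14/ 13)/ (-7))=28/ 5265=0.01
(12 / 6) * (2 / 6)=0.67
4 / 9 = 0.44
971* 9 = 8739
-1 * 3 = -3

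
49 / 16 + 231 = 3745 / 16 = 234.06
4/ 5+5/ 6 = 49/ 30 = 1.63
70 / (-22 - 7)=-70 / 29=-2.41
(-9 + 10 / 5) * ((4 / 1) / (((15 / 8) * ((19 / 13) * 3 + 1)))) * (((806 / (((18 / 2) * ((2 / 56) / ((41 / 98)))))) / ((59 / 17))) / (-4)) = 58425328 / 278775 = 209.58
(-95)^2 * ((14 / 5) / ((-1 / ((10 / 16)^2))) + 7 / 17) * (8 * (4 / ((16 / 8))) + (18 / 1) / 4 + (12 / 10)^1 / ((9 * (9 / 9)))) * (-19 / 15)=1575162491 / 9792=160862.18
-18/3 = -6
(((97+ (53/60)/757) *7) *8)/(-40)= -30840551/227100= -135.80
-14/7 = -2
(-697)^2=485809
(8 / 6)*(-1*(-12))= 16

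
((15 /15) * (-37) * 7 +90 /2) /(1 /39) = -8346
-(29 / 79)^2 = -841 / 6241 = -0.13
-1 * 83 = -83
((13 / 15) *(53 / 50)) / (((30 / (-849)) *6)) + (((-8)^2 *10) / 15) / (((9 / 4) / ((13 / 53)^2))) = -1210515449 / 379215000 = -3.19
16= 16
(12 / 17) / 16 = 3 / 68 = 0.04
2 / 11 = 0.18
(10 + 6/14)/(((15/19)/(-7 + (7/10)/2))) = -26353/300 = -87.84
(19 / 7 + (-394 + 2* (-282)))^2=44715969 / 49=912570.80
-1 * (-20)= 20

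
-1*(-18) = 18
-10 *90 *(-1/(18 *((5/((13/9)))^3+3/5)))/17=274625/3928836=0.07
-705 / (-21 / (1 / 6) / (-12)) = -470 / 7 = -67.14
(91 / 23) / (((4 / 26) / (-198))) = -117117 / 23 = -5092.04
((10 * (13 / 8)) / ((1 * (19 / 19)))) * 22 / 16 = 715 / 32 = 22.34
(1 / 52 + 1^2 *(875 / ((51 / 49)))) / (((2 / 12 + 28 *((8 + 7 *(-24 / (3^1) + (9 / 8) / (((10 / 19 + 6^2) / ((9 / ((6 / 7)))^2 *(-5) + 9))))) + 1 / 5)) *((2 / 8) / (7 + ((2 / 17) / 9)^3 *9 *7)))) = -172415150819697520 / 33777057965706081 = -5.10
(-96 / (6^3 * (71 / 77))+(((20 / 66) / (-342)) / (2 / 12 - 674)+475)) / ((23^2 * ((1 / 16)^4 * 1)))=1865696498221056 / 31736866733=58786.41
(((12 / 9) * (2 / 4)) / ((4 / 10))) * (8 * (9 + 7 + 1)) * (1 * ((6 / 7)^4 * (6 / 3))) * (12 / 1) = 7050240 / 2401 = 2936.38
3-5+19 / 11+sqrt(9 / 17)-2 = -25 / 11+3*sqrt(17) / 17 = -1.55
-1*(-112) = 112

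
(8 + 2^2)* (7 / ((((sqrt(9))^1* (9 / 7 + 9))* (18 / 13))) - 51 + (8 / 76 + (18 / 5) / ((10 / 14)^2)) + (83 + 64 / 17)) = 6764151643 / 13081500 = 517.08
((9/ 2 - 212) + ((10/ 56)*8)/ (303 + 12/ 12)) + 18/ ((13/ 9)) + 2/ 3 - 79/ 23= -188783695/ 954408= -197.80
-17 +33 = 16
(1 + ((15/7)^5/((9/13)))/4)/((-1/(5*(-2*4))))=11641030/16807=692.63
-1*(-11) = 11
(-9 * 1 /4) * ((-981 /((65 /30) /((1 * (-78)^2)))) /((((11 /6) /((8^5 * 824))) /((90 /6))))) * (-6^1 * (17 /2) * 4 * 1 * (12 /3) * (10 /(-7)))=122901856671655526400 /77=1596128008722799044.16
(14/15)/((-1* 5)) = -14/75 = -0.19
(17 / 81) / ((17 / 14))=14 / 81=0.17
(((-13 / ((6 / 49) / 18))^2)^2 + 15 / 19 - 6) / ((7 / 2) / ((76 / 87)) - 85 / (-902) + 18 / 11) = 182849119646928768 / 78659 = 2324579763878.63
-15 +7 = -8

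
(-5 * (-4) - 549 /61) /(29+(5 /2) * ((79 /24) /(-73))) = 38544 /101221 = 0.38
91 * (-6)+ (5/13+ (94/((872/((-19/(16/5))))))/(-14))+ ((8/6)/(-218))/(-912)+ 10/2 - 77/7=-551.57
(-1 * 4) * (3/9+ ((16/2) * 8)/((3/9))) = -2308/3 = -769.33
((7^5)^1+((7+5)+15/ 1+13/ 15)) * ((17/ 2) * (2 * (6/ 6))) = 4292891/ 15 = 286192.73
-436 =-436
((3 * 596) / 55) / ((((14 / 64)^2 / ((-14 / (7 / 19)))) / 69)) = -4800651264 / 2695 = -1781317.72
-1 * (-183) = 183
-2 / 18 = -1 / 9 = -0.11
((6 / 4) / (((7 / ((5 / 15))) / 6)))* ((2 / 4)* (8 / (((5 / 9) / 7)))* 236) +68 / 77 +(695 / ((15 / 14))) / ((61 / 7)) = 364458098 / 70455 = 5172.92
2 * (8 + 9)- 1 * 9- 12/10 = 119/5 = 23.80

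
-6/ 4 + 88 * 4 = 701/ 2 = 350.50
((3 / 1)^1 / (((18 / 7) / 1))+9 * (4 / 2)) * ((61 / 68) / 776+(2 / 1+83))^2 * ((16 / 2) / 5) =462720529384463 / 2088346368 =221572.69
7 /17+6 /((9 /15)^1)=177 /17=10.41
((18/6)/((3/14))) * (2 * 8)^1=224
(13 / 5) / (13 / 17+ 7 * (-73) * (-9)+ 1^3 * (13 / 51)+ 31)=663 / 1180910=0.00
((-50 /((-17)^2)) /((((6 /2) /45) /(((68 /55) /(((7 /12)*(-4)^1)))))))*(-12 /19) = -21600 /24871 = -0.87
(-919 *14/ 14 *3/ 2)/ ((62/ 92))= -63411/ 31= -2045.52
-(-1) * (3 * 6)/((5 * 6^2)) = 1/10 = 0.10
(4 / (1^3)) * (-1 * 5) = -20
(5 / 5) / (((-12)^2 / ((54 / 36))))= 1 / 96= 0.01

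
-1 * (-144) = 144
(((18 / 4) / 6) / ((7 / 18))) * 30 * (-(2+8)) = -4050 / 7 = -578.57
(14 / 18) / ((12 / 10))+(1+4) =305 / 54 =5.65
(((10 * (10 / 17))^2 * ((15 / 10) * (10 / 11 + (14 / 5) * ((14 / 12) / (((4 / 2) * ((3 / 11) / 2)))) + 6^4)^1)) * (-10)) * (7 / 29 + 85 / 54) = -9209884285000 / 7467471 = -1233333.79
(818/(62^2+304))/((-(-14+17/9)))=3681/226066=0.02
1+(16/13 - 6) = -49/13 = -3.77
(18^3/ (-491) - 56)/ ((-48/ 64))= 133312/ 1473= 90.50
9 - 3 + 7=13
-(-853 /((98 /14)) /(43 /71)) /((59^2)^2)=60563 /3647325661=0.00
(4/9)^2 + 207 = 16783/81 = 207.20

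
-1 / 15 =-0.07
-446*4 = -1784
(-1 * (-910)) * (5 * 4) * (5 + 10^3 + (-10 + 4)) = 18181800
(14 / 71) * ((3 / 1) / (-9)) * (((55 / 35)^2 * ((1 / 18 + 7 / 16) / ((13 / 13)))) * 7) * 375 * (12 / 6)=-15125 / 36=-420.14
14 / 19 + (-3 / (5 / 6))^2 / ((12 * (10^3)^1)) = 350513 / 475000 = 0.74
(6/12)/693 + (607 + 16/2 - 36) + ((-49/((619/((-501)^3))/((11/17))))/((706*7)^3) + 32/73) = 108546941055822534505/187331050395071352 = 579.44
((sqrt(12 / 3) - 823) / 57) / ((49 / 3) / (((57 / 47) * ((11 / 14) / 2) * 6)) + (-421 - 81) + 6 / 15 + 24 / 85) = 6908715 / 237718946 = 0.03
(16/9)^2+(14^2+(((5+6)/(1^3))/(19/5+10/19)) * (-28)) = 1420064/11097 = 127.97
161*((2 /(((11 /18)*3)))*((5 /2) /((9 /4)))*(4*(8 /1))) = 6244.85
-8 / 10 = -4 / 5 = -0.80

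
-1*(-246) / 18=41 / 3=13.67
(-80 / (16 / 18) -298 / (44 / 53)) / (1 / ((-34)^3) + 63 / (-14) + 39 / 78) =194102804 / 1729387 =112.24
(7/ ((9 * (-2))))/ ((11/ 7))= -49/ 198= -0.25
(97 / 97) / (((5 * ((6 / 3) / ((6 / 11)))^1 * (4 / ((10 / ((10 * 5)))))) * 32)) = 3 / 35200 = 0.00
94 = 94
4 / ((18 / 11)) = 22 / 9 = 2.44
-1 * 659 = -659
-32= -32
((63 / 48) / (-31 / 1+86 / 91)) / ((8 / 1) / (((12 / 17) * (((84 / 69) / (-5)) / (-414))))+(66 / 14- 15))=-343 / 151278320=-0.00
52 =52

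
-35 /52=-0.67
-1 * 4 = -4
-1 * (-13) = 13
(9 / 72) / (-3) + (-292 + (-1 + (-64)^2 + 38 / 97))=8854199 / 2328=3803.35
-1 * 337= -337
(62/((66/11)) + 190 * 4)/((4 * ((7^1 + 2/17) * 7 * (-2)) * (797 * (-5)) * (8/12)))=39287/54004720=0.00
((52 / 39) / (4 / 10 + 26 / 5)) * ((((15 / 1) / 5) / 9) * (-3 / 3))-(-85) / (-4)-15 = -9155 / 252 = -36.33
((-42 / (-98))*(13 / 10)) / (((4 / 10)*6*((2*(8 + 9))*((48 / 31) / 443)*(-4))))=-178529 / 365568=-0.49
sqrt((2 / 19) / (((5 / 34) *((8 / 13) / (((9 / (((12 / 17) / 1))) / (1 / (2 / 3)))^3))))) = 289 *sqrt(1235) / 380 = 26.73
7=7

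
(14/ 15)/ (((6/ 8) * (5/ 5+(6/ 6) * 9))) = 0.12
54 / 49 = 1.10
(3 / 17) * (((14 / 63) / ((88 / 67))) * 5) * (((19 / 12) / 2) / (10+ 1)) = 6365 / 592416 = 0.01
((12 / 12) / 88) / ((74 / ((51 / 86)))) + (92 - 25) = 67.00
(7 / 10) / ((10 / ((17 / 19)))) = 119 / 1900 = 0.06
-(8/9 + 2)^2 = -676/81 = -8.35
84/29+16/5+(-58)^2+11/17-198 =7820813/2465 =3172.74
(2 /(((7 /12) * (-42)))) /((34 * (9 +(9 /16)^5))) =-2097152 /7910362089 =-0.00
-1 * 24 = -24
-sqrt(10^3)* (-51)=1612.76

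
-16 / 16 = -1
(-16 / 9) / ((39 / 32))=-512 / 351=-1.46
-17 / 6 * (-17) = 289 / 6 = 48.17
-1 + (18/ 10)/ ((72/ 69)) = 0.72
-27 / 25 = -1.08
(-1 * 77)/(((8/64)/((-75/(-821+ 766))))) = -840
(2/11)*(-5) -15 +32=16.09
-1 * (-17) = 17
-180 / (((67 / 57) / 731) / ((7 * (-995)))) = 52237917900 / 67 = 779670416.42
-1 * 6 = -6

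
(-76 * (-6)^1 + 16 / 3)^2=1915456 / 9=212828.44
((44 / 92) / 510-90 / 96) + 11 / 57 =-1325773 / 1782960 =-0.74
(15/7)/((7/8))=120/49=2.45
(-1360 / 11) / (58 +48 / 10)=-3400 / 1727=-1.97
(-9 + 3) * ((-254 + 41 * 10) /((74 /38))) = -17784 /37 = -480.65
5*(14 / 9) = 70 / 9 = 7.78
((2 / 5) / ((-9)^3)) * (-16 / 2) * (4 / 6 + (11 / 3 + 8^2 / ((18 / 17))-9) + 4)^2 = 4631104 / 295245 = 15.69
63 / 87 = 21 / 29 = 0.72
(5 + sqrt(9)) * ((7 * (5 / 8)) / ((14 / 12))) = 30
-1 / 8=-0.12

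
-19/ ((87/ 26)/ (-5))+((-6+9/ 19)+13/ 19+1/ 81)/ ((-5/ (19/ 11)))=3883507/ 129195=30.06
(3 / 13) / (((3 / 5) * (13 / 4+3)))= 4 / 65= 0.06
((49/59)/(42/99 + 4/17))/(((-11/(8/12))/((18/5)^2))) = -269892/272875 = -0.99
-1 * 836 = -836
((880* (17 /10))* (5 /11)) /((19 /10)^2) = 68000 /361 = 188.37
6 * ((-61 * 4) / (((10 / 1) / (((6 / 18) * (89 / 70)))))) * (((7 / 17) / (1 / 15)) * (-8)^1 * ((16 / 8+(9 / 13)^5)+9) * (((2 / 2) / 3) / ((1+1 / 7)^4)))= 6750958834361 / 1009916960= 6684.67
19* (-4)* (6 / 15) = -30.40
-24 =-24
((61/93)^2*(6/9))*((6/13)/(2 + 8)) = 0.01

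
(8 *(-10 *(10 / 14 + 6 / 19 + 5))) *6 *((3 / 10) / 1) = -115488 / 133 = -868.33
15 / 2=7.50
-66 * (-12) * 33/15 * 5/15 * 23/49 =66792/245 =272.62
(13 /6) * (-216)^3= -21835008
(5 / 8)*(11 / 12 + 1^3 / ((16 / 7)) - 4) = -635 / 384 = -1.65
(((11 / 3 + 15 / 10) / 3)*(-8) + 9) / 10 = -43 / 90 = -0.48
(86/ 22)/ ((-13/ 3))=-129/ 143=-0.90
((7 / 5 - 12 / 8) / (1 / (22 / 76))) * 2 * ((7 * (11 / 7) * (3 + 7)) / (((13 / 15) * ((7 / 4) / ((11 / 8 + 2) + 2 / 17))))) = -45375 / 3094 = -14.67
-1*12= -12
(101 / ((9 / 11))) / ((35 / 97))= 107767 / 315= 342.12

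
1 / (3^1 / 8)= 8 / 3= 2.67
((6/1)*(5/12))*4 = 10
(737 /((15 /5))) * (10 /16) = 3685 /24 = 153.54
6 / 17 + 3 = 57 / 17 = 3.35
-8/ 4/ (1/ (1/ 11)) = -2/ 11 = -0.18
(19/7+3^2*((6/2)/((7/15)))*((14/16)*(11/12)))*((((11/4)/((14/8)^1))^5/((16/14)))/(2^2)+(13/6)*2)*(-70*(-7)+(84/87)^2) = 68697619973191/443079168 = 155045.93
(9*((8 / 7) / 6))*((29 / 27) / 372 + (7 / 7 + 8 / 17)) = 251593 / 99603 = 2.53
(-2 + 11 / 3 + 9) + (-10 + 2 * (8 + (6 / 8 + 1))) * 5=349 / 6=58.17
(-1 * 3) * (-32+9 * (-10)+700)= -1734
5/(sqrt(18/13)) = 5 * sqrt(26)/6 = 4.25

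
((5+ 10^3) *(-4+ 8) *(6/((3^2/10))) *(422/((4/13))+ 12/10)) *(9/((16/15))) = 620803575/2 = 310401787.50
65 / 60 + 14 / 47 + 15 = 9239 / 564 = 16.38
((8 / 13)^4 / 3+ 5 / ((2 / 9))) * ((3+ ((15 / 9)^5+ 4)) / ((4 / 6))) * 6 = 4030.21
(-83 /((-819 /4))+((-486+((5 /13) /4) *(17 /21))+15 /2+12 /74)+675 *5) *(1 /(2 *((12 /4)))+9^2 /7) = 173126211005 /5090904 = 34006.97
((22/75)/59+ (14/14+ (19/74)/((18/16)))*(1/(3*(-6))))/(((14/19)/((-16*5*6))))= 85016488/2062935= 41.21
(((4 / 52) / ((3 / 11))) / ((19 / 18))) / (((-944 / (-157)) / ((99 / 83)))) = 512919 / 9676472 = 0.05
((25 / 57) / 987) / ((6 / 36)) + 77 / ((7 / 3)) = 33.00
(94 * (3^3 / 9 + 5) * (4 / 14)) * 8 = 12032 / 7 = 1718.86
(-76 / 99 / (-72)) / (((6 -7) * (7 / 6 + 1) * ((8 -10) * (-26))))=-19 / 200772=-0.00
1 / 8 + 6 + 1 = 7.12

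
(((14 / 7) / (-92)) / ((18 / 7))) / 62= -7 / 51336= -0.00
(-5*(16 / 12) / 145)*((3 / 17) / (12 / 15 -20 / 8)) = 40 / 8381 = 0.00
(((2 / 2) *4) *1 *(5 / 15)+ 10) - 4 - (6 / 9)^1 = 20 / 3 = 6.67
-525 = -525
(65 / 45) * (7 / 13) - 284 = -2549 / 9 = -283.22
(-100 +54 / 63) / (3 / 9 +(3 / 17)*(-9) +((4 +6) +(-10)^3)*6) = 17697 / 1060514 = 0.02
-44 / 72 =-11 / 18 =-0.61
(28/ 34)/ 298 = 7/ 2533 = 0.00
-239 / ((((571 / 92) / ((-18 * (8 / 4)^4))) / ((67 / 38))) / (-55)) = -1075464.31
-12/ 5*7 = -84/ 5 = -16.80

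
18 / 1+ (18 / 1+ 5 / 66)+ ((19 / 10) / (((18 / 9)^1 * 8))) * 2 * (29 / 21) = 224247 / 6160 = 36.40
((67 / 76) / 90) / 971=67 / 6641640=0.00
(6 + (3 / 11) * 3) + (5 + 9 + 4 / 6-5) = 16.48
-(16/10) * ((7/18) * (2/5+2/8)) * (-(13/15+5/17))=26936/57375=0.47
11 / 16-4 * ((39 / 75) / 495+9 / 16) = -310207 / 198000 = -1.57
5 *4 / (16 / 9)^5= 295245 / 262144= 1.13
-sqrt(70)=-8.37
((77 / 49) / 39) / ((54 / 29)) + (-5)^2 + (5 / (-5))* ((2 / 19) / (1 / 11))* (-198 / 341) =223101673 / 8683038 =25.69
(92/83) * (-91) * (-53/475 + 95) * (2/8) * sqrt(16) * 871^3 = -249339172793989824/39425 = -6324392461483.57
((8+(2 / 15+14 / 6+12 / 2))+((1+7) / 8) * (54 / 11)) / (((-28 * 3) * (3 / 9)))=-3527 / 4620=-0.76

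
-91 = -91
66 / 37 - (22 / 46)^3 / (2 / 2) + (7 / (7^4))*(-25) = 1.60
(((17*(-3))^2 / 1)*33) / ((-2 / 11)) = -944163 / 2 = -472081.50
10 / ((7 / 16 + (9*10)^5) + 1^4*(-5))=160 / 94478399927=0.00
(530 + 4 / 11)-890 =-3956 / 11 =-359.64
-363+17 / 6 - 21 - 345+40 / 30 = -4349 / 6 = -724.83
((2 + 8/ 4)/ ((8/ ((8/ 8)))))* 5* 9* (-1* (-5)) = 225/ 2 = 112.50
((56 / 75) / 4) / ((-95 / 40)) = -112 / 1425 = -0.08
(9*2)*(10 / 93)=60 / 31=1.94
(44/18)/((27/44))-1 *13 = -2191/243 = -9.02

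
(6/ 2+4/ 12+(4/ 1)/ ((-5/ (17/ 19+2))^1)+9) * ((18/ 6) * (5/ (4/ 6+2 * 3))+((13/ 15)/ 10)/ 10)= 483637/ 21375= 22.63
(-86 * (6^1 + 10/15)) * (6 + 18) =-13760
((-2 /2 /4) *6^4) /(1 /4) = -1296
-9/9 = -1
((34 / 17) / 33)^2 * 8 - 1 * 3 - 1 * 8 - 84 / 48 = -55411 / 4356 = -12.72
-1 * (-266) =266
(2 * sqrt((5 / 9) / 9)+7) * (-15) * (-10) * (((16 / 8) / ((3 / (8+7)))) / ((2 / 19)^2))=90250 * sqrt(5) / 3+947625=1014893.38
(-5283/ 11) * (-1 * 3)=1440.82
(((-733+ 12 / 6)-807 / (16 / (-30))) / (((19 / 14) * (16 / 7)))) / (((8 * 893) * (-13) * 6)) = -306593 / 677594112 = -0.00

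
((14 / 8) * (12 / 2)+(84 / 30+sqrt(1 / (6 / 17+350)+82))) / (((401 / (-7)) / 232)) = -107996 / 2005-812 * sqrt(727241001) / 597089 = -90.54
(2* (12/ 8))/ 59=3/ 59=0.05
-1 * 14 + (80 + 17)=83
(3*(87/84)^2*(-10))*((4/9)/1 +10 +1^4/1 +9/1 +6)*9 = -214455/28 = -7659.11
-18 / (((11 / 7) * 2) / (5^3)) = -7875 / 11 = -715.91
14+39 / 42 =209 / 14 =14.93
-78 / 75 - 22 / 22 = -51 / 25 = -2.04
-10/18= -0.56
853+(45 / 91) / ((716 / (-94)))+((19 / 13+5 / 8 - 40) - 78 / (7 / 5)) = 98946857 / 130312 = 759.31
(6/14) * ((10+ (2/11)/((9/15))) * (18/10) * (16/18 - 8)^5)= -73014444032/505197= -144526.68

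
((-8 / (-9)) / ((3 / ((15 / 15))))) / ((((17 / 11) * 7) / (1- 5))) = -352 / 3213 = -0.11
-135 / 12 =-45 / 4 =-11.25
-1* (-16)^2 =-256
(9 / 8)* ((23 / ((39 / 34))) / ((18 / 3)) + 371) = 21899 / 52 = 421.13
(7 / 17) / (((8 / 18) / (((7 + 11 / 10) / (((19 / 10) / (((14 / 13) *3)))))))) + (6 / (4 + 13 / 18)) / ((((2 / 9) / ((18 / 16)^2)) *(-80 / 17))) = 603194283 / 53747200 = 11.22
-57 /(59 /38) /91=-2166 /5369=-0.40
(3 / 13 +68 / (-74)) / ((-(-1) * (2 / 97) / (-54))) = 866889 / 481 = 1802.26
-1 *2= -2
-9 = -9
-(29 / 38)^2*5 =-4205 / 1444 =-2.91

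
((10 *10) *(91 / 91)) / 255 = 20 / 51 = 0.39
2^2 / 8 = 1 / 2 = 0.50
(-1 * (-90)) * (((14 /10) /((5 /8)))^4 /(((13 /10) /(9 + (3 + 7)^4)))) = 3543604936704 /203125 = 17445439.69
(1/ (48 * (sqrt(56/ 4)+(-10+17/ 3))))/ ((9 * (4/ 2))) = -13/ 12384 - sqrt(14)/ 4128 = -0.00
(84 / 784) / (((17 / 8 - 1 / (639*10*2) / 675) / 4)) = 0.20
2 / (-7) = -2 / 7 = -0.29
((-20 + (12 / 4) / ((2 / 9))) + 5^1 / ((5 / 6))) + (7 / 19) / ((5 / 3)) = -53 / 190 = -0.28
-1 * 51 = -51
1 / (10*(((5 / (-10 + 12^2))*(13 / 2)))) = 134 / 325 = 0.41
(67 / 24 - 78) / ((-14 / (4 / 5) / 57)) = 6859 / 28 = 244.96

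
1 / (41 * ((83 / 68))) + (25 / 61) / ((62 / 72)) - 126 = -125.50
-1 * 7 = -7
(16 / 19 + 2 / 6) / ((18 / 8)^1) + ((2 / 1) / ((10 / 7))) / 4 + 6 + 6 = 132071 / 10260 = 12.87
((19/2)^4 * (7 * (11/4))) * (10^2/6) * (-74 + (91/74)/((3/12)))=-53434868025/296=-180523202.79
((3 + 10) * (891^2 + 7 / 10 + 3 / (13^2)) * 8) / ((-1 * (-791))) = 766662916 / 7345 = 104378.89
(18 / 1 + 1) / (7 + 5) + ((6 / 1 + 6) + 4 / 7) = 1189 / 84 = 14.15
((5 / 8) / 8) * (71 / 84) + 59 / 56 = 6019 / 5376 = 1.12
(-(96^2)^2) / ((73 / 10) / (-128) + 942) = -108716359680 / 1205687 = -90169.64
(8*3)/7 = 24/7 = 3.43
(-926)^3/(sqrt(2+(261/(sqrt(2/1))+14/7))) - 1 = -794022776 * sqrt(2)/sqrt(8+261 * sqrt(2)) - 1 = -57824793.53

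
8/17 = 0.47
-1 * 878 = -878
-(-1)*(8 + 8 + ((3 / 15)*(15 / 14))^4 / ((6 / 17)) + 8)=1844427 / 76832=24.01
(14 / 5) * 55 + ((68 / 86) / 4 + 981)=97627 / 86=1135.20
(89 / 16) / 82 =89 / 1312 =0.07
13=13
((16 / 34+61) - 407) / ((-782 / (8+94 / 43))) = 1286406 / 285821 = 4.50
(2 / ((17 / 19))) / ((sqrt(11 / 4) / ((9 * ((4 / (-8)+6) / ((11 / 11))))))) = 342 * sqrt(11) / 17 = 66.72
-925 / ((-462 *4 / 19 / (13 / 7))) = 228475 / 12936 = 17.66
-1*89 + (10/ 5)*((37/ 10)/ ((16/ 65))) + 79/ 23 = -55.50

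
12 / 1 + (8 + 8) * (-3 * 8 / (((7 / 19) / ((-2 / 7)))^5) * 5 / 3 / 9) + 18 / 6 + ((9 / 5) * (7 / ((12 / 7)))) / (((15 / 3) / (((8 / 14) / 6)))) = 4460029247437 / 127113862050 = 35.09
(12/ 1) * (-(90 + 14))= -1248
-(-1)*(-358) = -358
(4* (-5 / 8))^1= -5 / 2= -2.50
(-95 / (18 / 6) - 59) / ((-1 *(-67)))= -272 / 201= -1.35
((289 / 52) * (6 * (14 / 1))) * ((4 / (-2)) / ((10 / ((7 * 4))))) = -169932 / 65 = -2614.34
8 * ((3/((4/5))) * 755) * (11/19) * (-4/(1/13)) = -12955800/19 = -681884.21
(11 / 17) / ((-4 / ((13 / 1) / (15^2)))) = -143 / 15300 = -0.01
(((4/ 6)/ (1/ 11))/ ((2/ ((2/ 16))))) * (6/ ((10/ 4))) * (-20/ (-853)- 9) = -84227/ 8530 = -9.87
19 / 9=2.11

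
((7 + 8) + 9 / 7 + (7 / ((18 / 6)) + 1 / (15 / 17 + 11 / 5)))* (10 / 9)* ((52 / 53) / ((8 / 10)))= 33873775 / 1312227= 25.81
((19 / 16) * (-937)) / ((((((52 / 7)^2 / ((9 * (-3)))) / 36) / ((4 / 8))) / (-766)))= -81188462943 / 10816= -7506329.78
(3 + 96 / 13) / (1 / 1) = 135 / 13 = 10.38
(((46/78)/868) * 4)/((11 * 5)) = 23/465465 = 0.00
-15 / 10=-3 / 2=-1.50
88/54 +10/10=71/27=2.63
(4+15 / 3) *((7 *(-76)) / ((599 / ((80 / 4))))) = -95760 / 599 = -159.87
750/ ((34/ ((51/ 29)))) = 1125/ 29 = 38.79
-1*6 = -6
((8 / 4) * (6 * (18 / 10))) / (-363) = -36 / 605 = -0.06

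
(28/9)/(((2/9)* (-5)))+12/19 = -206/95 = -2.17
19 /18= 1.06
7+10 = 17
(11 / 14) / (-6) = -0.13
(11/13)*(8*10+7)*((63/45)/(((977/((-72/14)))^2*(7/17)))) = 21084624/3040174865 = 0.01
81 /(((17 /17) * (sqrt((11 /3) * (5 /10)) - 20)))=-9720 /2389 - 81 * sqrt(66) /2389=-4.34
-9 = -9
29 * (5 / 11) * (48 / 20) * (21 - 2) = 6612 / 11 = 601.09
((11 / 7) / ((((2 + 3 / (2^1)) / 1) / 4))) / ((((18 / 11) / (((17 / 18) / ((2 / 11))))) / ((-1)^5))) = -5.70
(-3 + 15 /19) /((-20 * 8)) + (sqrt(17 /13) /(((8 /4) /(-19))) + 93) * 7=989541 /1520 - 133 * sqrt(221) /26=574.97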